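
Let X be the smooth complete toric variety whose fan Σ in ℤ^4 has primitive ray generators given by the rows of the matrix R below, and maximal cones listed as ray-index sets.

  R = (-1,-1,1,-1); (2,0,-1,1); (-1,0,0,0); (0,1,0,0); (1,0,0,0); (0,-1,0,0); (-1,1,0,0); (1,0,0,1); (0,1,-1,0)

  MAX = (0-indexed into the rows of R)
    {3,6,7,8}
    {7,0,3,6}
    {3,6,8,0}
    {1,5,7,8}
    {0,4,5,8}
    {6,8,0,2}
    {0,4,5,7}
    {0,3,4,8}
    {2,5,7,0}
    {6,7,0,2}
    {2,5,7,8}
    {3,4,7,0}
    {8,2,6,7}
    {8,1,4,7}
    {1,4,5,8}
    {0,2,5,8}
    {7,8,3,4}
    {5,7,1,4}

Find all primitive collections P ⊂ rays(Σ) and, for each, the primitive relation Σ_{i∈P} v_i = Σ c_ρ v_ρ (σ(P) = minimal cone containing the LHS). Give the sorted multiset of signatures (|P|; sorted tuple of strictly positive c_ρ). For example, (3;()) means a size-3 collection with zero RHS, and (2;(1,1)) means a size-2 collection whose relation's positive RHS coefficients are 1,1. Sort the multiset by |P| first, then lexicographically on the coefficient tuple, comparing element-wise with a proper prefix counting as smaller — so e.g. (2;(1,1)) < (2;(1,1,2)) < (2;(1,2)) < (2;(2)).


|primitive collections| = 11. Relations:

  P={2,4}:  v_{2} + v_{4} = 0  →  sig = (2;())
  P={3,5}:  v_{3} + v_{5} = 0  →  sig = (2;())
  P={2,3}:  v_{2} + v_{3} = v_{6}  →  sig = (2;(1))
  P={4,6}:  v_{4} + v_{6} = v_{3}  →  sig = (2;(1))
  P={5,6}:  v_{5} + v_{6} = v_{2}  →  sig = (2;(1))
  P={0,1}:  v_{0} + v_{1} = v_{4} + v_{5}  →  sig = (2;(1,1))
  P={1,6}:  v_{1} + v_{6} = v_{7} + v_{8}  →  sig = (2;(1,1))
  P={1,2}:  v_{1} + v_{2} = v_{5} + v_{7} + v_{8}  →  sig = (2;(1,1,1))
  P={1,3}:  v_{1} + v_{3} = v_{4} + v_{7} + v_{8}  →  sig = (2;(1,1,1))
  P={0,7,8}:  v_{0} + v_{7} + v_{8} = 0  →  sig = (3;())
  P={4,5,7,8}:  v_{4} + v_{5} + v_{7} + v_{8} = v_{1}  →  sig = (4;(1))

Signatures (|P|; sorted positive RHS coefficients), sorted:
    (2;())
    (2;())
    (2;(1))
    (2;(1))
    (2;(1))
    (2;(1,1))
    (2;(1,1))
    (2;(1,1,1))
    (2;(1,1,1))
    (3;())
    (4;(1))


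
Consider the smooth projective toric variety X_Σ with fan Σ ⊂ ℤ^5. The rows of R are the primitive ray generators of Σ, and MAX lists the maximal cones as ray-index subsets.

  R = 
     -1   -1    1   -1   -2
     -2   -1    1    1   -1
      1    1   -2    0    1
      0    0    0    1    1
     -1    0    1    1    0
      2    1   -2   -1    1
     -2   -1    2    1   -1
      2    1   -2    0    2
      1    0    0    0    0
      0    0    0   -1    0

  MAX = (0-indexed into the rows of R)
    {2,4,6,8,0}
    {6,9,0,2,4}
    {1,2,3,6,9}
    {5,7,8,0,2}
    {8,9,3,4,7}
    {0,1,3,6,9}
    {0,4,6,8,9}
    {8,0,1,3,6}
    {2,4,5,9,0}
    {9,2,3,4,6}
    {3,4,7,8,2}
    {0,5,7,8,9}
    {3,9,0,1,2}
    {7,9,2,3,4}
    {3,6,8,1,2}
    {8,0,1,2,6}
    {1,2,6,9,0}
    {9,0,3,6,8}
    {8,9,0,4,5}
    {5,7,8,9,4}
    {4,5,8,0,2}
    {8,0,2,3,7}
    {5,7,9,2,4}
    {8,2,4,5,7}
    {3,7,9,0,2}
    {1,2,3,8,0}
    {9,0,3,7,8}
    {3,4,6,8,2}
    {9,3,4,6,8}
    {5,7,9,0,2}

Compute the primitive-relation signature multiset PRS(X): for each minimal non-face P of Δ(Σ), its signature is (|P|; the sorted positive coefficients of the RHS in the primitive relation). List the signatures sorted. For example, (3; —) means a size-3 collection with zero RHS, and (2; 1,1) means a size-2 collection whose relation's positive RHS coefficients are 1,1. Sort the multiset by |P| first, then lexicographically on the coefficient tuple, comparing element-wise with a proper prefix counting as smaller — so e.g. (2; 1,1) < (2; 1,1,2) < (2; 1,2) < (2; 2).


Σ has 11 primitive collections:

  P = {5,6}:  v_{5} + v_{6} = 0  ⇒ sig = (2; —)
  P = {3,5}:  v_{3} + v_{5} = v_{7}  ⇒ sig = (2; 1)
  P = {6,7}:  v_{6} + v_{7} = v_{3}  ⇒ sig = (2; 1)
  P = {1,5}:  v_{1} + v_{5} = v_{0} + v_{2} + v_{3}  ⇒ sig = (2; 1,1,1)
  P = {1,7}:  v_{1} + v_{7} = v_{0} + v_{2} + 2·v_{3}  ⇒ sig = (2; 1,1,2)
  P = {1,4}:  v_{1} + v_{4} = v_{2} + 2·v_{6}  ⇒ sig = (2; 1,2)
  P = {0,4,7}:  v_{0} + v_{4} + v_{7} = 0  ⇒ sig = (3; —)
  P = {0,3,4}:  v_{0} + v_{3} + v_{4} = v_{6}  ⇒ sig = (3; 1)
  P = {2,8,9}:  v_{2} + v_{8} + v_{9} = v_{5}  ⇒ sig = (3; 1)
  P = {1,8,9}:  v_{1} + v_{8} + v_{9} = v_{0} + v_{3}  ⇒ sig = (3; 1,1)
  P = {0,2,3,6}:  v_{0} + v_{2} + v_{3} + v_{6} = v_{1}  ⇒ sig = (4; 1)

Signatures (|P|; sorted positive RHS coefficients), sorted:
[(2; —), (2; 1), (2; 1), (2; 1,1,1), (2; 1,1,2), (2; 1,2), (3; —), (3; 1), (3; 1), (3; 1,1), (4; 1)]


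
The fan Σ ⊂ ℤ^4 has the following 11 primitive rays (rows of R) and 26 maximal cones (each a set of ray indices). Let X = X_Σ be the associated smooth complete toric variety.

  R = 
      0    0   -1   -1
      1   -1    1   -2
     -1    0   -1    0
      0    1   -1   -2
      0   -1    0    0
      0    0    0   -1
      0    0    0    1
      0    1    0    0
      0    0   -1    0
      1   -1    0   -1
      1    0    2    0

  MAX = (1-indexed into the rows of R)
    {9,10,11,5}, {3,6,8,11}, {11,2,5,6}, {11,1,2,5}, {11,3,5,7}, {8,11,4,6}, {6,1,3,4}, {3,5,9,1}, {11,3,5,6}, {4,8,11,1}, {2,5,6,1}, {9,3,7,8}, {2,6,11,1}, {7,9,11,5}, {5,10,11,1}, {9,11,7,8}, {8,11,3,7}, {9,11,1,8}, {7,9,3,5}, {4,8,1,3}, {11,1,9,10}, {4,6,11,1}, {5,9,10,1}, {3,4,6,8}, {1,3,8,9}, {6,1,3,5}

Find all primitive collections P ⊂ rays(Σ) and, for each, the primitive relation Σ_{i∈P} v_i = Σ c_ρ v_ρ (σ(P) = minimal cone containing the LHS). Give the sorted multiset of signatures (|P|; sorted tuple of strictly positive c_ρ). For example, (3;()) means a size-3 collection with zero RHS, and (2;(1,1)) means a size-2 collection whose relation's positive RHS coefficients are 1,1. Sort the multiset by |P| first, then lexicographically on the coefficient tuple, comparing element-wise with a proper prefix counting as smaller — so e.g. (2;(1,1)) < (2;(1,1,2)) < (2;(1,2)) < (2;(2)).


|primitive collections| = 24. Relations:

  P={5,8}:  v_{5} + v_{8} = 0 — sig = (2;())
  P={6,7}:  v_{6} + v_{7} = 0 — sig = (2;())
  P={1,7}:  v_{1} + v_{7} = v_{9} — sig = (2;(1))
  P={6,9}:  v_{6} + v_{9} = v_{1} — sig = (2;(1))
  P={3,10}:  v_{3} + v_{10} = v_{1} + v_{5} — sig = (2;(1,1))
  P={4,5}:  v_{4} + v_{5} = v_{1} + v_{6} — sig = (2;(1,1))
  P={4,7}:  v_{4} + v_{7} = v_{1} + v_{8} — sig = (2;(1,1))
  P={2,7}:  v_{2} + v_{7} = v_{1} + v_{5} + v_{11} — sig = (2;(1,1,1))
  P={2,8}:  v_{2} + v_{8} = v_{1} + v_{6} + v_{11} — sig = (2;(1,1,1))
  P={8,10}:  v_{8} + v_{10} = v_{1} + v_{9} + v_{11} — sig = (2;(1,1,1))
  P={2,9}:  v_{2} + v_{9} = 2·v_{1} + v_{5} + v_{11} — sig = (2;(1,1,2))
  P={6,10}:  v_{6} + v_{10} = 2·v_{1} + v_{5} + v_{11} — sig = (2;(1,1,2))
  P={7,10}:  v_{7} + v_{10} = v_{5} + 2·v_{9} + v_{11} — sig = (2;(1,1,2))
  P={2,3}:  v_{2} + v_{3} = v_{5} + 2·v_{6} — sig = (2;(1,2))
  P={4,9}:  v_{4} + v_{9} = 2·v_{1} + v_{8} — sig = (2;(1,2))
  P={2,4}:  v_{2} + v_{4} = 2·v_{1} + 2·v_{6} + v_{11} — sig = (2;(1,2,2))
  P={4,10}:  v_{4} + v_{10} = 3·v_{1} + v_{11} — sig = (2;(1,3))
  P={2,10}:  v_{2} + v_{10} = 3·v_{1} + 2·v_{5} + 2·v_{11} — sig = (2;(2,2,3))
  P={3,9,11}:  v_{3} + v_{9} + v_{11} = 0 — sig = (3;())
  P={1,3,11}:  v_{1} + v_{3} + v_{11} = v_{6} — sig = (3;(1))
  P={1,6,8}:  v_{1} + v_{6} + v_{8} = v_{4} — sig = (3;(1))
  P={3,4,11}:  v_{3} + v_{4} + v_{11} = 2·v_{6} + v_{8} — sig = (3;(1,2))
  P={1,5,6,11}:  v_{1} + v_{5} + v_{6} + v_{11} = v_{2} — sig = (4;(1))
  P={1,5,9,11}:  v_{1} + v_{5} + v_{9} + v_{11} = v_{10} — sig = (4;(1))

Signatures (|P|; sorted positive RHS coefficients), sorted:
{ (2;()) ×2,  (2;(1)) ×2,  (2;(1,1)) ×3,  (2;(1,1,1)) ×3,  (2;(1,1,2)) ×3,  (2;(1,2)) ×2,  (2;(1,2,2)),  (2;(1,3)),  (2;(2,2,3)),  (3;()),  (3;(1)) ×2,  (3;(1,2)),  (4;(1)) ×2 }


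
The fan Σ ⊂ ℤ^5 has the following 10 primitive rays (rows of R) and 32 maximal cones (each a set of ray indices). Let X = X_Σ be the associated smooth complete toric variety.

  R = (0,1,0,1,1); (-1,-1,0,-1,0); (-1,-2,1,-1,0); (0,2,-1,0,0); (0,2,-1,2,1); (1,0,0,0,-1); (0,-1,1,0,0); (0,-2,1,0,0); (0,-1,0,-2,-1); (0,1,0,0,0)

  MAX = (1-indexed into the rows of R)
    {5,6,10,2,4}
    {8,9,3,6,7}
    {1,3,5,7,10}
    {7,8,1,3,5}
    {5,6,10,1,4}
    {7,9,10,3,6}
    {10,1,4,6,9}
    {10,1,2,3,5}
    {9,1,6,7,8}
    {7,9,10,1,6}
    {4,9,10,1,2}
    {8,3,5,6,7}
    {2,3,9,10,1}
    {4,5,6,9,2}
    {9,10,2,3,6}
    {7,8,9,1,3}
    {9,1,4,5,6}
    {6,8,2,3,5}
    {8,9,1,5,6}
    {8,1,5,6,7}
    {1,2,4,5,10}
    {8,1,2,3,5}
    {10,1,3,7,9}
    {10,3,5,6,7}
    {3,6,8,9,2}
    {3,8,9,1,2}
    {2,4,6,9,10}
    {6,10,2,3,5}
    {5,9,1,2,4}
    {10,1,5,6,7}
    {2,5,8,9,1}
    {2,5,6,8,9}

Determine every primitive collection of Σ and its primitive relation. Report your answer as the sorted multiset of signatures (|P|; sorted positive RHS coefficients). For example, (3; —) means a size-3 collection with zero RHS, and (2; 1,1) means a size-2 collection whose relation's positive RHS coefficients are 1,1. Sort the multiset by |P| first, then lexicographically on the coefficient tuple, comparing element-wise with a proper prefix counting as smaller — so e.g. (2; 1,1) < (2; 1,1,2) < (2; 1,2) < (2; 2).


Σ has 10 primitive collections:

  • {4,8}:  v_{4} + v_{8} = 0 — sig = (2; —)
  • {2,7}:  v_{2} + v_{7} = v_{3} — sig = (2; 1)
  • {4,7}:  v_{4} + v_{7} = v_{10} — sig = (2; 1)
  • {8,10}:  v_{8} + v_{10} = v_{7} — sig = (2; 1)
  • {3,4}:  v_{3} + v_{4} = v_{2} + v_{10} — sig = (2; 1,1)
  • {1,2,6}:  v_{1} + v_{2} + v_{6} = 0 — sig = (3; —)
  • {5,7,9}:  v_{5} + v_{7} + v_{9} = 0 — sig = (3; —)
  • {1,3,6}:  v_{1} + v_{3} + v_{6} = v_{7} — sig = (3; 1)
  • {3,5,9}:  v_{3} + v_{5} + v_{9} = v_{2} — sig = (3; 1)
  • {5,9,10}:  v_{5} + v_{9} + v_{10} = v_{4} — sig = (3; 1)

Sorted signature multiset PRS(X):
{ (2; —),  (2; 1) ×3,  (2; 1,1),  (3; —) ×2,  (3; 1) ×3 }


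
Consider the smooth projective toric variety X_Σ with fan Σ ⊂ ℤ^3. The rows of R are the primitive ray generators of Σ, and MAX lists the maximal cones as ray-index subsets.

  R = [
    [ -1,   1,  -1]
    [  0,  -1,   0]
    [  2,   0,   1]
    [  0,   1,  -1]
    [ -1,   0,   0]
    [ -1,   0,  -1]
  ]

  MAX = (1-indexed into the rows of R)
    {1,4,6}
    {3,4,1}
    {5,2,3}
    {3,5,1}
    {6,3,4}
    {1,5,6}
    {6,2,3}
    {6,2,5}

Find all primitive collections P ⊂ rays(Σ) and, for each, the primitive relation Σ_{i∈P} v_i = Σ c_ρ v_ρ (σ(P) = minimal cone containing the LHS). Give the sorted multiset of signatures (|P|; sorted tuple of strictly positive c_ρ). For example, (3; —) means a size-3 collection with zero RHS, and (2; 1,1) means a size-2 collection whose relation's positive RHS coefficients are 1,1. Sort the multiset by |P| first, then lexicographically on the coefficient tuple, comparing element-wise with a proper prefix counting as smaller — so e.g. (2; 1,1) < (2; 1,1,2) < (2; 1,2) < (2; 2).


5 minimal non-faces of Δ(Σ) (on 6 rays):

  P={1,2}:  v_{1} + v_{2} = v_{6} ; sig = (2; 1)
  P={4,5}:  v_{4} + v_{5} = v_{1} ; sig = (2; 1)
  P={2,4}:  v_{2} + v_{4} = v_{3} + 2·v_{6} ; sig = (2; 1,2)
  P={3,5,6}:  v_{3} + v_{5} + v_{6} = 0 ; sig = (3; —)
  P={1,3,6}:  v_{1} + v_{3} + v_{6} = v_{4} ; sig = (3; 1)

Hence PRS(X_Σ) =
[(2; 1), (2; 1), (2; 1,2), (3; —), (3; 1)]


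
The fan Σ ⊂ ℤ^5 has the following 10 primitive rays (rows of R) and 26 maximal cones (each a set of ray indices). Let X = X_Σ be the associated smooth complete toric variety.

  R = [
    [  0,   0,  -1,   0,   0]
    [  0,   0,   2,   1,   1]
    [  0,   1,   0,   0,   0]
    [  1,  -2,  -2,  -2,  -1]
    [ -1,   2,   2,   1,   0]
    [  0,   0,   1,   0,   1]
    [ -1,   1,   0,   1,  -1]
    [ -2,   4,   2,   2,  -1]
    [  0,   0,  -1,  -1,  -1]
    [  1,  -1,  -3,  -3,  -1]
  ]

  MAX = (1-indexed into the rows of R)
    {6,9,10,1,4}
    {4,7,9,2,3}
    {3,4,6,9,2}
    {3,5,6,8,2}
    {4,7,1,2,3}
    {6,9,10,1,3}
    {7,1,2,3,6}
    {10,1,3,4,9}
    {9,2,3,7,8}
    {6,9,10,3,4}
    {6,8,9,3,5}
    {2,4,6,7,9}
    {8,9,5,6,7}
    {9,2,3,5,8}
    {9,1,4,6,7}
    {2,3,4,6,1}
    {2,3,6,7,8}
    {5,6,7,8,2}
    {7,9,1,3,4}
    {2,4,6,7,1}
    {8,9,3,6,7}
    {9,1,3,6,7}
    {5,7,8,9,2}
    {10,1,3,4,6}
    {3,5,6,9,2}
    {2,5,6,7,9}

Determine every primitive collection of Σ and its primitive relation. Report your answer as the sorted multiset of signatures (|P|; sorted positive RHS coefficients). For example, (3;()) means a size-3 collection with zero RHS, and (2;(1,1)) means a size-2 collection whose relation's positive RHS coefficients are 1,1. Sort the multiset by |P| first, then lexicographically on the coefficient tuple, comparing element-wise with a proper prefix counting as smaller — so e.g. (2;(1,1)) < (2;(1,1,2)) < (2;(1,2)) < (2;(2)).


Primitive collections (14):

  {1,5}:  v_{1} + v_{5} = v_{3} + v_{6} + v_{7} ; sig = (2;(1,1,1))
  {2,10}:  v_{2} + v_{10} = v_{3} + v_{4} + v_{6} ; sig = (2;(1,1,1))
  {4,8}:  v_{4} + v_{8} = v_{2} + v_{3} + v_{7} + 2·v_{9} ; sig = (2;(1,1,1,2))
  {5,10}:  v_{5} + v_{10} = v_{3} + v_{6} + 2·v_{9} ; sig = (2;(1,1,2))
  {8,10}:  v_{8} + v_{10} = 2·v_{3} + v_{6} + v_{7} + 2·v_{9} ; sig = (2;(1,1,2,2))
  {4,5}:  v_{4} + v_{5} = v_{2} + 2·v_{9} ; sig = (2;(1,2))
  {7,10}:  v_{7} + v_{10} = v_{1} + 2·v_{9} ; sig = (2;(1,2))
  {1,8}:  v_{1} + v_{8} = 2·v_{3} + v_{6} + 2·v_{7} ; sig = (2;(1,2,2))
  {1,2,9}:  v_{1} + v_{2} + v_{9} = 0 ; sig = (3;())
  {3,5,7}:  v_{3} + v_{5} + v_{7} = v_{8} ; sig = (3;(1))
  {3,4,6,7}:  v_{3} + v_{4} + v_{6} + v_{7} = v_{9} ; sig = (4;(1))
  {2,6,8,9}:  v_{2} + v_{6} + v_{8} + v_{9} = 2·v_{5} ; sig = (4;(2))
  {1,3,4,6,9}:  v_{1} + v_{3} + v_{4} + v_{6} + v_{9} = v_{10} ; sig = (5;(1))
  {2,3,6,7,9}:  v_{2} + v_{3} + v_{6} + v_{7} + v_{9} = v_{5} ; sig = (5;(1))

Sorted signature multiset PRS(X):
    (2;(1,1,1))
    (2;(1,1,1))
    (2;(1,1,1,2))
    (2;(1,1,2))
    (2;(1,1,2,2))
    (2;(1,2))
    (2;(1,2))
    (2;(1,2,2))
    (3;())
    (3;(1))
    (4;(1))
    (4;(2))
    (5;(1))
    (5;(1))


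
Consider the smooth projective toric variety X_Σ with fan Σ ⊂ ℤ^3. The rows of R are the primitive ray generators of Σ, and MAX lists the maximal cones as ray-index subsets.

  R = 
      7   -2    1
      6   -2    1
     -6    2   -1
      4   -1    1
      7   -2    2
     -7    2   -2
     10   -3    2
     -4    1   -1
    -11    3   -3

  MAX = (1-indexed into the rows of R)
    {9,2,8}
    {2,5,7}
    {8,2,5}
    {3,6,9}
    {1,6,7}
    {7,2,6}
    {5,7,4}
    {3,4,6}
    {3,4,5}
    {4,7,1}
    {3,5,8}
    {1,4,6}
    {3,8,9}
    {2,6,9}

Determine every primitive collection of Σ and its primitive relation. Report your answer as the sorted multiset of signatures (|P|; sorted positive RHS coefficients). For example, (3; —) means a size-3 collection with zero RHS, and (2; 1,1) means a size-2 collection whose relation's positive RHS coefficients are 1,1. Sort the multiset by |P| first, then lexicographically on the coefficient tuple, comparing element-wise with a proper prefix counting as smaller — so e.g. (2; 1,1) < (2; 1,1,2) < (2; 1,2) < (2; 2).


Minimal non-faces — 16 found among 9 rays, 14 max cones:

  P={2,3}:  v_{2} + v_{3} = 0 — sig = (2; —)
  P={4,8}:  v_{4} + v_{8} = 0 — sig = (2; —)
  P={5,6}:  v_{5} + v_{6} = 0 — sig = (2; —)
  P={2,4}:  v_{2} + v_{4} = v_{7} — sig = (2; 1)
  P={3,7}:  v_{3} + v_{7} = v_{4} — sig = (2; 1)
  P={4,9}:  v_{4} + v_{9} = v_{6} — sig = (2; 1)
  P={5,9}:  v_{5} + v_{9} = v_{8} — sig = (2; 1)
  P={6,8}:  v_{6} + v_{8} = v_{9} — sig = (2; 1)
  P={7,8}:  v_{7} + v_{8} = v_{2} — sig = (2; 1)
  P={1,5}:  v_{1} + v_{5} = v_{4} + v_{7} — sig = (2; 1,1)
  P={1,8}:  v_{1} + v_{8} = v_{6} + v_{7} — sig = (2; 1,1)
  P={7,9}:  v_{7} + v_{9} = v_{2} + v_{6} — sig = (2; 1,1)
  P={1,2}:  v_{1} + v_{2} = v_{6} + 2·v_{7} — sig = (2; 1,2)
  P={1,3}:  v_{1} + v_{3} = 2·v_{4} + v_{6} — sig = (2; 1,2)
  P={1,9}:  v_{1} + v_{9} = 2·v_{6} + v_{7} — sig = (2; 1,2)
  P={4,6,7}:  v_{4} + v_{6} + v_{7} = v_{1} — sig = (3; 1)

Sorted signature multiset PRS(X):
[(2; —), (2; —), (2; —), (2; 1), (2; 1), (2; 1), (2; 1), (2; 1), (2; 1), (2; 1,1), (2; 1,1), (2; 1,1), (2; 1,2), (2; 1,2), (2; 1,2), (3; 1)]


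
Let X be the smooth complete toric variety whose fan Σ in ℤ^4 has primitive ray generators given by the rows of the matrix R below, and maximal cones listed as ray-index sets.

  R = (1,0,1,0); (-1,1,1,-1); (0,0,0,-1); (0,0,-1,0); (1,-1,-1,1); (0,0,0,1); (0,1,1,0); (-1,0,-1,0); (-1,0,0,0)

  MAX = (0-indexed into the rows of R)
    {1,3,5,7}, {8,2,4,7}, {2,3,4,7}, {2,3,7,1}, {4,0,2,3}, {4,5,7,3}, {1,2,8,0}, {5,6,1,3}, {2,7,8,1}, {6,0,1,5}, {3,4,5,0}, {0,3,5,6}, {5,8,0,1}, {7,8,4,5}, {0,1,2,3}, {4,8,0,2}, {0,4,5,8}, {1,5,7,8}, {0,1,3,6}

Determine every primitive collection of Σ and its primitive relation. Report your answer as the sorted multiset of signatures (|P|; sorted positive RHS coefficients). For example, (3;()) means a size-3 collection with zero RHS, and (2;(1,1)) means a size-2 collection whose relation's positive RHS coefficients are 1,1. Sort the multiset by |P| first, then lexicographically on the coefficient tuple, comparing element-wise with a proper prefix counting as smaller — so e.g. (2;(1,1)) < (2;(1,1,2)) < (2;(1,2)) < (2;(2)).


9 minimal non-faces of Δ(Σ) (on 9 rays):

  P={0,7}:  v_{0} + v_{7} = 0  →  sig = (2;())
  P={1,4}:  v_{1} + v_{4} = 0  →  sig = (2;())
  P={2,5}:  v_{2} + v_{5} = 0  →  sig = (2;())
  P={3,8}:  v_{3} + v_{8} = v_{7}  →  sig = (2;(1))
  P={6,8}:  v_{6} + v_{8} = v_{1} + v_{5}  →  sig = (2;(1,1))
  P={2,6}:  v_{2} + v_{6} = v_{0} + v_{1} + v_{3}  →  sig = (2;(1,1,1))
  P={4,6}:  v_{4} + v_{6} = v_{0} + v_{3} + v_{5}  →  sig = (2;(1,1,1))
  P={6,7}:  v_{6} + v_{7} = v_{1} + v_{3} + v_{5}  →  sig = (2;(1,1,1))
  P={0,1,3,5}:  v_{0} + v_{1} + v_{3} + v_{5} = v_{6}  →  sig = (4;(1))

Sorted signature multiset PRS(X):
{ (2;()) ×3,  (2;(1)),  (2;(1,1)),  (2;(1,1,1)) ×3,  (4;(1)) }


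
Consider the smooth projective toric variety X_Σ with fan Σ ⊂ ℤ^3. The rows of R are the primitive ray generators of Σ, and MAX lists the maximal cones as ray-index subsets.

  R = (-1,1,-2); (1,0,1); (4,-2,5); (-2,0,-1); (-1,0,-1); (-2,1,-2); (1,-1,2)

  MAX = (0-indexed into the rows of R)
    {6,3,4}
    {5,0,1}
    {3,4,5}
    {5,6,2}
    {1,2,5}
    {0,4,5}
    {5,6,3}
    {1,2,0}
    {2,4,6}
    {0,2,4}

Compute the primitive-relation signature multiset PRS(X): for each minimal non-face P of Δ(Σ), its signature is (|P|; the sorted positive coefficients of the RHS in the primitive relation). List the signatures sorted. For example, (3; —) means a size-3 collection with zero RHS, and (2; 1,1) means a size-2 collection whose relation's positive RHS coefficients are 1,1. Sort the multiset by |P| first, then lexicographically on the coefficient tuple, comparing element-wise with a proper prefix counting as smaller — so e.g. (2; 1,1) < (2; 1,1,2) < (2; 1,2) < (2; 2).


The 9 primitive collections of Σ (r=7, n=3):

  P={0,6}:  v_{0} + v_{6} = 0  →  sig = (2; —)
  P={1,4}:  v_{1} + v_{4} = 0  →  sig = (2; —)
  P={0,3}:  v_{0} + v_{3} = v_{4} + v_{5}  →  sig = (2; 1,1)
  P={1,3}:  v_{1} + v_{3} = v_{5} + v_{6}  →  sig = (2; 1,1)
  P={1,6}:  v_{1} + v_{6} = v_{2} + v_{5}  →  sig = (2; 1,1)
  P={2,3}:  v_{2} + v_{3} = 2·v_{6}  →  sig = (2; 2)
  P={0,2,5}:  v_{0} + v_{2} + v_{5} = v_{1}  →  sig = (3; 1)
  P={2,4,5}:  v_{2} + v_{4} + v_{5} = v_{6}  →  sig = (3; 1)
  P={4,5,6}:  v_{4} + v_{5} + v_{6} = v_{3}  →  sig = (3; 1)

Signatures (|P|; sorted positive RHS coefficients), sorted:
    (2; —)
    (2; —)
    (2; 1,1)
    (2; 1,1)
    (2; 1,1)
    (2; 2)
    (3; 1)
    (3; 1)
    (3; 1)


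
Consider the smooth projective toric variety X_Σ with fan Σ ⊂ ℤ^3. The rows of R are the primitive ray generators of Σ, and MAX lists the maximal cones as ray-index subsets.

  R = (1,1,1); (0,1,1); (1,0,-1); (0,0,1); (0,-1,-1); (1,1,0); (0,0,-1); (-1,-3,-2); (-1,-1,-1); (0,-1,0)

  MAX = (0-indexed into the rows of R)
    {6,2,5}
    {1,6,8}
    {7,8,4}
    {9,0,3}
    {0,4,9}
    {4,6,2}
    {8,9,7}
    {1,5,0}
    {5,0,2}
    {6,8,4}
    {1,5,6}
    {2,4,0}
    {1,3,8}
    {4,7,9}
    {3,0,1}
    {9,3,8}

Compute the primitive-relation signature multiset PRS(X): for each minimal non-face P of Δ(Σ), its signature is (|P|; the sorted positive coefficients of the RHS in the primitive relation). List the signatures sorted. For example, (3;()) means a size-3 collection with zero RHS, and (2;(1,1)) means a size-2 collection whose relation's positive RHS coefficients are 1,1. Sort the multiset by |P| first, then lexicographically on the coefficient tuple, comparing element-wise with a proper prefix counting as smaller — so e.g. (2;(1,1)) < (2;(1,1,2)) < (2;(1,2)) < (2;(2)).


The 22 primitive collections of Σ (r=10, n=3):

  P = {0,8}:  v_{0} + v_{8} = 0  ⇒ sig = (2;())
  P = {1,4}:  v_{1} + v_{4} = 0  ⇒ sig = (2;())
  P = {3,6}:  v_{3} + v_{6} = 0  ⇒ sig = (2;())
  P = {0,6}:  v_{0} + v_{6} = v_{5}  ⇒ sig = (2;(1))
  P = {1,2}:  v_{1} + v_{2} = v_{5}  ⇒ sig = (2;(1))
  P = {1,9}:  v_{1} + v_{9} = v_{3}  ⇒ sig = (2;(1))
  P = {3,4}:  v_{3} + v_{4} = v_{9}  ⇒ sig = (2;(1))
  P = {3,5}:  v_{3} + v_{5} = v_{0}  ⇒ sig = (2;(1))
  P = {4,5}:  v_{4} + v_{5} = v_{2}  ⇒ sig = (2;(1))
  P = {5,8}:  v_{5} + v_{8} = v_{6}  ⇒ sig = (2;(1))
  P = {6,9}:  v_{6} + v_{9} = v_{4}  ⇒ sig = (2;(1))
  P = {0,7}:  v_{0} + v_{7} = v_{4} + v_{9}  ⇒ sig = (2;(1,1))
  P = {1,7}:  v_{1} + v_{7} = v_{8} + v_{9}  ⇒ sig = (2;(1,1))
  P = {2,3}:  v_{2} + v_{3} = v_{0} + v_{4}  ⇒ sig = (2;(1,1))
  P = {2,8}:  v_{2} + v_{8} = v_{4} + v_{6}  ⇒ sig = (2;(1,1))
  P = {5,9}:  v_{5} + v_{9} = v_{0} + v_{4}  ⇒ sig = (2;(1,1))
  P = {2,9}:  v_{2} + v_{9} = v_{0} + 2·v_{4}  ⇒ sig = (2;(1,2))
  P = {3,7}:  v_{3} + v_{7} = v_{8} + 2·v_{9}  ⇒ sig = (2;(1,2))
  P = {6,7}:  v_{6} + v_{7} = 2·v_{4} + v_{8}  ⇒ sig = (2;(1,2))
  P = {5,7}:  v_{5} + v_{7} = 2·v_{4}  ⇒ sig = (2;(2))
  P = {2,7}:  v_{2} + v_{7} = 3·v_{4}  ⇒ sig = (2;(3))
  P = {4,8,9}:  v_{4} + v_{8} + v_{9} = v_{7}  ⇒ sig = (3;(1))

so the primitive-relation signature multiset is
    |P|=2: 21 collections, coeffs (), (), (), (1), (1), (1), (1), (1), (1), (1), (1), (1,1), (1,1), (1,1), (1,1), (1,1), (1,2), (1,2), (1,2), (2), (3)
    |P|=3: 1 collection, coeffs (1)


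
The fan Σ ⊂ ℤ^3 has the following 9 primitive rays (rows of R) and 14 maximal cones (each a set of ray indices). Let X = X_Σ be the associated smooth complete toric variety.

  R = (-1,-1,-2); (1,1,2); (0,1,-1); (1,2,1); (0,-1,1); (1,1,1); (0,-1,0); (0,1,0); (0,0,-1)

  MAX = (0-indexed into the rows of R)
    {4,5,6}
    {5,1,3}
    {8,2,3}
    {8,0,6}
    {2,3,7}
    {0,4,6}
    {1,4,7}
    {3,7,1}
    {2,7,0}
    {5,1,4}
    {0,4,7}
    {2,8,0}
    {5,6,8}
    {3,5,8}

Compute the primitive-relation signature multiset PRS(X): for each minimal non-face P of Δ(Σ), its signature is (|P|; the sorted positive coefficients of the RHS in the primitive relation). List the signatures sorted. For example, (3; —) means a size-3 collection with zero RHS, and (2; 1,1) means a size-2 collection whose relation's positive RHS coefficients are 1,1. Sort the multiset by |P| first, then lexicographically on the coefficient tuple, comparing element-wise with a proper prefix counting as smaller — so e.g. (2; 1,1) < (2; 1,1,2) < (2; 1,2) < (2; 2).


Primitive collections (15):

  • {0,1}:  v_{0} + v_{1} = 0 — sig = (2; —)
  • {2,4}:  v_{2} + v_{4} = 0 — sig = (2; —)
  • {6,7}:  v_{6} + v_{7} = 0 — sig = (2; —)
  • {0,3}:  v_{0} + v_{3} = v_{2} — sig = (2; 1)
  • {0,5}:  v_{0} + v_{5} = v_{8} — sig = (2; 1)
  • {1,2}:  v_{1} + v_{2} = v_{3} — sig = (2; 1)
  • {1,8}:  v_{1} + v_{8} = v_{5} — sig = (2; 1)
  • {2,6}:  v_{2} + v_{6} = v_{8} — sig = (2; 1)
  • {3,4}:  v_{3} + v_{4} = v_{1} — sig = (2; 1)
  • {3,6}:  v_{3} + v_{6} = v_{5} — sig = (2; 1)
  • {4,8}:  v_{4} + v_{8} = v_{6} — sig = (2; 1)
  • {5,7}:  v_{5} + v_{7} = v_{3} — sig = (2; 1)
  • {7,8}:  v_{7} + v_{8} = v_{2} — sig = (2; 1)
  • {1,6}:  v_{1} + v_{6} = v_{4} + v_{5} — sig = (2; 1,1)
  • {2,5}:  v_{2} + v_{5} = v_{3} + v_{8} — sig = (2; 1,1)

Hence PRS(X_Σ) =
{ (2; —) ×3,  (2; 1) ×10,  (2; 1,1) ×2 }


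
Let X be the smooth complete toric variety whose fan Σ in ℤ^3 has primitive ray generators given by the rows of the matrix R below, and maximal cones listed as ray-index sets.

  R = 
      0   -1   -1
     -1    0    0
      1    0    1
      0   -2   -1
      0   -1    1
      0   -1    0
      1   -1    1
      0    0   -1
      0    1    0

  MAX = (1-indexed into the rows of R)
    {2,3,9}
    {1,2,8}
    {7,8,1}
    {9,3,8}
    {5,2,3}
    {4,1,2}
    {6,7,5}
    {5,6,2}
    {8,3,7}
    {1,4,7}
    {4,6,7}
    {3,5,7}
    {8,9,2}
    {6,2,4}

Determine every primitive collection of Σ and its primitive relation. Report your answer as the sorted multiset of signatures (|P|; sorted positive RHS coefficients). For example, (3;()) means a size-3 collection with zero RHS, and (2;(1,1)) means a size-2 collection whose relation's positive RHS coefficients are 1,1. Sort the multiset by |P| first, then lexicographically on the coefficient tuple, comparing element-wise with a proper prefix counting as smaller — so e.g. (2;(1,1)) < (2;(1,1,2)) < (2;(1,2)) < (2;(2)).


16 collections generate NE(X_Σ); each relation:

  {6,9}:  v_{6} + v_{9} = 0  ⇒ sig = (2;())
  {1,6}:  v_{1} + v_{6} = v_{4}  ⇒ sig = (2;(1))
  {1,9}:  v_{1} + v_{9} = v_{8}  ⇒ sig = (2;(1))
  {2,7}:  v_{2} + v_{7} = v_{5}  ⇒ sig = (2;(1))
  {3,6}:  v_{3} + v_{6} = v_{7}  ⇒ sig = (2;(1))
  {4,9}:  v_{4} + v_{9} = v_{1}  ⇒ sig = (2;(1))
  {5,8}:  v_{5} + v_{8} = v_{6}  ⇒ sig = (2;(1))
  {6,8}:  v_{6} + v_{8} = v_{1}  ⇒ sig = (2;(1))
  {7,9}:  v_{7} + v_{9} = v_{3}  ⇒ sig = (2;(1))
  {1,3}:  v_{1} + v_{3} = v_{7} + v_{8}  ⇒ sig = (2;(1,1))
  {3,4}:  v_{3} + v_{4} = v_{1} + v_{7}  ⇒ sig = (2;(1,1))
  {5,9}:  v_{5} + v_{9} = v_{2} + v_{3}  ⇒ sig = (2;(1,1))
  {1,5}:  v_{1} + v_{5} = 2·v_{6}  ⇒ sig = (2;(2))
  {4,8}:  v_{4} + v_{8} = 2·v_{1}  ⇒ sig = (2;(2))
  {4,5}:  v_{4} + v_{5} = 3·v_{6}  ⇒ sig = (2;(3))
  {2,3,8}:  v_{2} + v_{3} + v_{8} = 0  ⇒ sig = (3;())

so the primitive-relation signature multiset is
    (2;())
    (2;(1))
    (2;(1))
    (2;(1))
    (2;(1))
    (2;(1))
    (2;(1))
    (2;(1))
    (2;(1))
    (2;(1,1))
    (2;(1,1))
    (2;(1,1))
    (2;(2))
    (2;(2))
    (2;(3))
    (3;())


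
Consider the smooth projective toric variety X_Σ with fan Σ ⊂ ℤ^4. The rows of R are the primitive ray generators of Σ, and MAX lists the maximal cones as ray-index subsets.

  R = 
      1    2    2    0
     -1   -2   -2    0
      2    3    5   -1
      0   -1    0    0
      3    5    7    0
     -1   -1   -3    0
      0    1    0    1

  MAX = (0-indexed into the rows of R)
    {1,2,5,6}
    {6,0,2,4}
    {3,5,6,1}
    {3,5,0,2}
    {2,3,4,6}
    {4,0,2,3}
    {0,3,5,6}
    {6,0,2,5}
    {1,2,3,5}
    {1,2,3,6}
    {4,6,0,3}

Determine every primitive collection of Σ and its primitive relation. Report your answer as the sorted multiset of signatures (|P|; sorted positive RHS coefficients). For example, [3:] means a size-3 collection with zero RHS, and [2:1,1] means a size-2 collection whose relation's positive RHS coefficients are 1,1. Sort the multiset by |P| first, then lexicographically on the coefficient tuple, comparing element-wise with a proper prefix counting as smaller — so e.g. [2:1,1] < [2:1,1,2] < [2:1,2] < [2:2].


5 collections generate NE(X_Σ); each relation:

  • {0,1}:  v_{0} + v_{1} = 0  ⟹  sig = [2:]
  • {1,4}:  v_{1} + v_{4} = v_{2} + v_{3} + v_{6}  ⟹  sig = [2:1,1,1]
  • {4,5}:  v_{4} + v_{5} = 2·v_{0}  ⟹  sig = [2:2]
  • {0,2,3,6}:  v_{0} + v_{2} + v_{3} + v_{6} = v_{4}  ⟹  sig = [4:1]
  • {2,3,5,6}:  v_{2} + v_{3} + v_{5} + v_{6} = v_{0}  ⟹  sig = [4:1]

Sorted signature multiset PRS(X):
    |P|=2: 3 collections, coeffs (), (1,1,1), (2)
    |P|=4: 2 collections, coeffs (1), (1)


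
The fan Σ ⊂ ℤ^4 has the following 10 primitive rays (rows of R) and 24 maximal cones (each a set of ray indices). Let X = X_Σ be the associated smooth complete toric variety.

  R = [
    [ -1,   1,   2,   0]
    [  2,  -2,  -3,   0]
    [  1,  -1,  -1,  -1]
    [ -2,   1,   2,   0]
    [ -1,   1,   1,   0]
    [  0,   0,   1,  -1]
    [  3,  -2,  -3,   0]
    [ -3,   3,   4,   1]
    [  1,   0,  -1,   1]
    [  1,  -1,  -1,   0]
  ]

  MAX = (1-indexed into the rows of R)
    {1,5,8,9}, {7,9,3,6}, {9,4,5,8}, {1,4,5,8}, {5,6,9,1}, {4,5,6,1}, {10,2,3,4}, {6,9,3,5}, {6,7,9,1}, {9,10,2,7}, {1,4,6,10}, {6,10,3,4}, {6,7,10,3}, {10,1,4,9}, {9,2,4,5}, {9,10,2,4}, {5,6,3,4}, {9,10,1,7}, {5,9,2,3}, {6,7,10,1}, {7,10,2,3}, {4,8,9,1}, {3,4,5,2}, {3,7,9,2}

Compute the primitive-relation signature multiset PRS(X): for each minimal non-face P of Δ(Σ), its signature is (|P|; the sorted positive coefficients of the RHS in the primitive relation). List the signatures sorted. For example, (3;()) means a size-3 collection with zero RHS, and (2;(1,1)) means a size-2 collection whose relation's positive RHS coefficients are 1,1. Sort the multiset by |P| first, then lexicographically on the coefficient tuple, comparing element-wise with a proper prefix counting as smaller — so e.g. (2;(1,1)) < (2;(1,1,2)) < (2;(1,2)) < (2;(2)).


Minimal non-faces — 16 found among 10 rays, 24 max cones:

  P={5,10}:  v_{5} + v_{10} = 0 — sig = (2;())
  P={1,2}:  v_{1} + v_{2} = v_{10} — sig = (2;(1))
  P={1,3}:  v_{1} + v_{3} = v_{6} — sig = (2;(1))
  P={4,7}:  v_{4} + v_{7} = v_{10} — sig = (2;(1))
  P={2,6}:  v_{2} + v_{6} = v_{3} + v_{10} — sig = (2;(1,1))
  P={2,8}:  v_{2} + v_{8} = v_{4} + v_{9} — sig = (2;(1,1))
  P={3,8}:  v_{3} + v_{8} = v_{1} + v_{5} — sig = (2;(1,1))
  P={5,7}:  v_{5} + v_{7} = v_{3} + v_{9} — sig = (2;(1,1))
  P={7,8}:  v_{7} + v_{8} = v_{1} + v_{9} — sig = (2;(1,1))
  P={8,10}:  v_{8} + v_{10} = v_{1} + v_{4} + v_{9} — sig = (2;(1,1,1))
  P={6,8}:  v_{6} + v_{8} = 2·v_{1} + v_{5} — sig = (2;(1,2))
  P={3,4,9}:  v_{3} + v_{4} + v_{9} = 0 — sig = (3;())
  P={3,9,10}:  v_{3} + v_{9} + v_{10} = v_{7} — sig = (3;(1))
  P={4,6,9}:  v_{4} + v_{6} + v_{9} = v_{1} — sig = (3;(1))
  P={6,9,10}:  v_{6} + v_{9} + v_{10} = v_{1} + v_{7} — sig = (3;(1,1))
  P={1,4,5,9}:  v_{1} + v_{4} + v_{5} + v_{9} = v_{8} — sig = (4;(1))

Signatures (|P|; sorted positive RHS coefficients), sorted:
[(2;()), (2;(1)), (2;(1)), (2;(1)), (2;(1,1)), (2;(1,1)), (2;(1,1)), (2;(1,1)), (2;(1,1)), (2;(1,1,1)), (2;(1,2)), (3;()), (3;(1)), (3;(1)), (3;(1,1)), (4;(1))]


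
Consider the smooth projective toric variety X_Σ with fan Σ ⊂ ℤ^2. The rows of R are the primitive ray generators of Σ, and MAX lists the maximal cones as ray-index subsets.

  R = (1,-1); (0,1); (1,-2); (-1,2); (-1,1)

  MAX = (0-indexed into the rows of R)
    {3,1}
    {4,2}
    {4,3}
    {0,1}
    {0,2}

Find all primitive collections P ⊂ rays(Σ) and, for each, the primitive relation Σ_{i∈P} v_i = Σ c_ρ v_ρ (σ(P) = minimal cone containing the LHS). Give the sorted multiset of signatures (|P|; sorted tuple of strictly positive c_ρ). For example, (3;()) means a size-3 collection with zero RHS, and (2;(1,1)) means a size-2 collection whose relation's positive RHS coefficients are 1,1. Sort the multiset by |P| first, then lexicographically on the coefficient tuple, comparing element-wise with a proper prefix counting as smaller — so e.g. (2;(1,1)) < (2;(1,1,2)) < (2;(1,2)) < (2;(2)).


5 collections generate NE(X_Σ); each relation:

  {0,4}:  v_{0} + v_{4} = 0 — sig = (2;())
  {2,3}:  v_{2} + v_{3} = 0 — sig = (2;())
  {0,3}:  v_{0} + v_{3} = v_{1} — sig = (2;(1))
  {1,2}:  v_{1} + v_{2} = v_{0} — sig = (2;(1))
  {1,4}:  v_{1} + v_{4} = v_{3} — sig = (2;(1))

Signatures (|P|; sorted positive RHS coefficients), sorted:
    (2;())
    (2;())
    (2;(1))
    (2;(1))
    (2;(1))


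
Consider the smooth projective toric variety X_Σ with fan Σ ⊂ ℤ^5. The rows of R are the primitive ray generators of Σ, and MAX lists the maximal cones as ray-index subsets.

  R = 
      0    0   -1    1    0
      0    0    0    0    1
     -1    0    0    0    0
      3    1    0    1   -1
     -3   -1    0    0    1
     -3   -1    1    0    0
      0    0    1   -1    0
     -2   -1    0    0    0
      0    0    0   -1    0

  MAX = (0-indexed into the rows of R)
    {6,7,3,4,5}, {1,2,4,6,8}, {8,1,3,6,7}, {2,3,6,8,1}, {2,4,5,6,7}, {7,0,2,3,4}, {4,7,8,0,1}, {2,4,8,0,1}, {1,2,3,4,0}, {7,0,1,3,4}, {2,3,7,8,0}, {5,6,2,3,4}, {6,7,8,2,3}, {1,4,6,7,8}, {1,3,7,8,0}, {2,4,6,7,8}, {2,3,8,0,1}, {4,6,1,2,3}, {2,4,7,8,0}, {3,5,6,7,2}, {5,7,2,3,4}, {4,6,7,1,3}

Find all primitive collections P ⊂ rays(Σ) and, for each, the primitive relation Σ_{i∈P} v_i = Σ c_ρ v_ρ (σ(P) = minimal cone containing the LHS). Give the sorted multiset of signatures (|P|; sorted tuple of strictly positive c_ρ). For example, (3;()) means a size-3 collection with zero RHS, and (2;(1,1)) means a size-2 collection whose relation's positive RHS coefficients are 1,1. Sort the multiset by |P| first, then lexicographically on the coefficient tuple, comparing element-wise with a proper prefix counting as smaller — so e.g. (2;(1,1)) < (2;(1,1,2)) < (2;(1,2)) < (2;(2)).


Σ has 7 primitive collections:

  • {0,6}:  v_{0} + v_{6} = 0  ⟹  sig = (2;())
  • {5,8}:  v_{5} + v_{8} = v_{2} + v_{6} + v_{7}  ⟹  sig = (2;(1,1,1))
  • {0,5}:  v_{0} + v_{5} = v_{2} + v_{3} + v_{4} + v_{7}  ⟹  sig = (2;(1,1,1,1))
  • {1,5}:  v_{1} + v_{5} = v_{3} + 2·v_{4} + v_{6}  ⟹  sig = (2;(1,1,2))
  • {3,4,8}:  v_{3} + v_{4} + v_{8} = 0  ⟹  sig = (3;())
  • {1,2,7}:  v_{1} + v_{2} + v_{7} = v_{4}  ⟹  sig = (3;(1))
  • {2,3,4,6,7}:  v_{2} + v_{3} + v_{4} + v_{6} + v_{7} = v_{5}  ⟹  sig = (5;(1))

Signatures (|P|; sorted positive RHS coefficients), sorted:
{ (2;()),  (2;(1,1,1)),  (2;(1,1,1,1)),  (2;(1,1,2)),  (3;()),  (3;(1)),  (5;(1)) }


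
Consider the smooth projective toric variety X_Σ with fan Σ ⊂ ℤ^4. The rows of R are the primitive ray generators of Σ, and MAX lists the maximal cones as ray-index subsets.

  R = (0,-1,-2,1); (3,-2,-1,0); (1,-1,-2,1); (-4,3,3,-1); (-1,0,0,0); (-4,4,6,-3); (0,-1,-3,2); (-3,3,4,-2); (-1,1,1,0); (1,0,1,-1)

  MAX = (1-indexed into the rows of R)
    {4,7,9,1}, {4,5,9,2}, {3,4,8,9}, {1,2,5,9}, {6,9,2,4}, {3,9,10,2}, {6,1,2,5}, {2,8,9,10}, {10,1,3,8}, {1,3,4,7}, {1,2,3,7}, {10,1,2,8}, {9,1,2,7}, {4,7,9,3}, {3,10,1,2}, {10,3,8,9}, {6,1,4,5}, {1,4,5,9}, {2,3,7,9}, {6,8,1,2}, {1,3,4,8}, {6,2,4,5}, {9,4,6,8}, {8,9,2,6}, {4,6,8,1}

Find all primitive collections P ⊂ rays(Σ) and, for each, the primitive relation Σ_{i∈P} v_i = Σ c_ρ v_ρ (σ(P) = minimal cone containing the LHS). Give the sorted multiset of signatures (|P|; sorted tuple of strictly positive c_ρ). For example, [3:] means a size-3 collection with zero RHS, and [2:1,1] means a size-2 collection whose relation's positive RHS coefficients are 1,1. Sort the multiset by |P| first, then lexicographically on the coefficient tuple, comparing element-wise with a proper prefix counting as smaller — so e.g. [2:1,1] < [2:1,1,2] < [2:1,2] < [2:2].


Σ has 20 primitive collections:

  {3,5}:  v_{3} + v_{5} = v_{1}  so sig = [2:1]
  {3,6}:  v_{3} + v_{6} = v_{8}  so sig = [2:1]
  {4,10}:  v_{4} + v_{10} = v_{8}  so sig = [2:1]
  {6,7}:  v_{6} + v_{7} = v_{4}  so sig = [2:1]
  {7,10}:  v_{7} + v_{10} = v_{3}  so sig = [2:1]
  {5,8}:  v_{5} + v_{8} = v_{1} + v_{6}  so sig = [2:1,1]
  {7,8}:  v_{7} + v_{8} = v_{3} + v_{4}  so sig = [2:1,1]
  {5,10}:  v_{5} + v_{10} = v_{1} + v_{2} + v_{8}  so sig = [2:1,1,1]
  {5,7}:  v_{5} + v_{7} = 2·v_{1} + v_{9}  so sig = [2:1,2]
  {6,10}:  v_{6} + v_{10} = v_{2} + 2·v_{8}  so sig = [2:1,2]
  {1,9,10}:  v_{1} + v_{9} + v_{10} = 0  so sig = [3:]
  {2,3,4}:  v_{2} + v_{3} + v_{4} = 0  so sig = [3:]
  {1,2,4}:  v_{1} + v_{2} + v_{4} = v_{5}  so sig = [3:1]
  {1,3,9}:  v_{1} + v_{3} + v_{9} = v_{7}  so sig = [3:1]
  {1,8,9}:  v_{1} + v_{8} + v_{9} = v_{4}  so sig = [3:1]
  {2,3,8}:  v_{2} + v_{3} + v_{8} = v_{10}  so sig = [3:1]
  {2,4,8}:  v_{2} + v_{4} + v_{8} = v_{6}  so sig = [3:1]
  {2,4,7}:  v_{2} + v_{4} + v_{7} = v_{1} + v_{9}  so sig = [3:1,1]
  {1,6,9}:  v_{1} + v_{6} + v_{9} = v_{2} + 2·v_{4}  so sig = [3:1,2]
  {5,6,9}:  v_{5} + v_{6} + v_{9} = 2·v_{2} + 3·v_{4}  so sig = [3:2,3]

Sorted signature multiset PRS(X):
    [2:1]
    [2:1]
    [2:1]
    [2:1]
    [2:1]
    [2:1,1]
    [2:1,1]
    [2:1,1,1]
    [2:1,2]
    [2:1,2]
    [3:]
    [3:]
    [3:1]
    [3:1]
    [3:1]
    [3:1]
    [3:1]
    [3:1,1]
    [3:1,2]
    [3:2,3]


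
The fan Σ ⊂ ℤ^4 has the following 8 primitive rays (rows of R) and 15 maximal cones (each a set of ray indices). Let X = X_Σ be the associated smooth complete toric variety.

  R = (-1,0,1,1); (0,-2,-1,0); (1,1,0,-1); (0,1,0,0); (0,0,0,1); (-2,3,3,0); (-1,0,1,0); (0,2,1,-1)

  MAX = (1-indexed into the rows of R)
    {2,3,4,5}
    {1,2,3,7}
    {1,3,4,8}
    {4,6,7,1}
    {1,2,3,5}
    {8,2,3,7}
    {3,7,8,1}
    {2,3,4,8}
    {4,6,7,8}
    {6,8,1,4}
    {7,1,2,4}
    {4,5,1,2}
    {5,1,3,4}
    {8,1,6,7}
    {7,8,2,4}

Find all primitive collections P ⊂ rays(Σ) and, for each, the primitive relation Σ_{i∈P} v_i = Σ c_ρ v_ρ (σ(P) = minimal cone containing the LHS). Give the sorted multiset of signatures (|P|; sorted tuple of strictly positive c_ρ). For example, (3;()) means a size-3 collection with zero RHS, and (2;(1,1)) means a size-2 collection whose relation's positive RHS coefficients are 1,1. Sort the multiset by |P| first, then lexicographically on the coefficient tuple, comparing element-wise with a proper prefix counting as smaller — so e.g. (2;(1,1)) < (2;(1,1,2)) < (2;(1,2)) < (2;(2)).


Σ has 9 primitive collections:

  {5,7}:  v_{5} + v_{7} = v_{1}  →  sig = (2;(1))
  {5,8}:  v_{5} + v_{8} = v_{1} + v_{3} + v_{4}  →  sig = (2;(1,1,1))
  {5,6}:  v_{5} + v_{6} = 2·v_{1} + v_{4} + v_{8}  →  sig = (2;(1,1,2))
  {2,6}:  v_{2} + v_{6} = v_{4} + 2·v_{7}  →  sig = (2;(1,2))
  {3,6}:  v_{3} + v_{6} = v_{1} + 2·v_{8}  →  sig = (2;(1,2))
  {1,2,8}:  v_{1} + v_{2} + v_{8} = v_{7}  →  sig = (3;(1))
  {3,4,7}:  v_{3} + v_{4} + v_{7} = v_{8}  →  sig = (3;(1))
  {1,2,3,4}:  v_{1} + v_{2} + v_{3} + v_{4} = 0  →  sig = (4;())
  {1,4,7,8}:  v_{1} + v_{4} + v_{7} + v_{8} = v_{6}  →  sig = (4;(1))

Sorted signature multiset PRS(X):
    |P|=2: 5 collections, coeffs (1), (1,1,1), (1,1,2), (1,2), (1,2)
    |P|=3: 2 collections, coeffs (1), (1)
    |P|=4: 2 collections, coeffs (), (1)


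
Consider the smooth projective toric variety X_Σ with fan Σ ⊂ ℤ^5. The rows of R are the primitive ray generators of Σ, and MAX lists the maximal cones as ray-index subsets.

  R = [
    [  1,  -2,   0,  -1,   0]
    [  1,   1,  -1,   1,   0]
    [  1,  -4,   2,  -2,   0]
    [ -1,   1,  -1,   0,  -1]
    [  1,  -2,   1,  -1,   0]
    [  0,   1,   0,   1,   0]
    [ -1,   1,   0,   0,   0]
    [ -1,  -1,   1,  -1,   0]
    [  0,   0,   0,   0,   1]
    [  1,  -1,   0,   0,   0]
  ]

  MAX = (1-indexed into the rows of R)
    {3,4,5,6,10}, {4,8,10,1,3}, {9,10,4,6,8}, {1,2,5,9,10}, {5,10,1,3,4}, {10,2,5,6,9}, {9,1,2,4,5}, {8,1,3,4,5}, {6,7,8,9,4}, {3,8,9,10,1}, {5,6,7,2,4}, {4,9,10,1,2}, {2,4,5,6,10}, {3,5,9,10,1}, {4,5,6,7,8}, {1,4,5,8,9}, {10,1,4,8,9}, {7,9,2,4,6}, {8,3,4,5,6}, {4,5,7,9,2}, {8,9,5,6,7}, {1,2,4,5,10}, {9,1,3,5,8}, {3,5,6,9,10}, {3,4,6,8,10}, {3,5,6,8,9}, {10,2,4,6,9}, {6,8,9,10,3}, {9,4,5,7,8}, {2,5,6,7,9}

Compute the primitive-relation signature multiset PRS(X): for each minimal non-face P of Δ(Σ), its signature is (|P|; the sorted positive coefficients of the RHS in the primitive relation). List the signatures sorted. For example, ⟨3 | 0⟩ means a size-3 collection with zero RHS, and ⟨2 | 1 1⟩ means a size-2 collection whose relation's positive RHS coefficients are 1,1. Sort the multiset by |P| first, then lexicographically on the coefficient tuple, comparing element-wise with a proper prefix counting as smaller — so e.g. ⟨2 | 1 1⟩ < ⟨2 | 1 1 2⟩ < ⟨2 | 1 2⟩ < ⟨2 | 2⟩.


Minimal non-faces — 10 found among 10 rays, 30 max cones:

  P = {2,8}:  v_{2} + v_{8} = 0  so sig = ⟨2 | 0⟩
  P = {7,10}:  v_{7} + v_{10} = 0  so sig = ⟨2 | 0⟩
  P = {1,6}:  v_{1} + v_{6} = v_{10}  so sig = ⟨2 | 1⟩
  P = {2,3}:  v_{2} + v_{3} = v_{5} + v_{10}  so sig = ⟨2 | 1 1⟩
  P = {3,7}:  v_{3} + v_{7} = v_{5} + v_{8}  so sig = ⟨2 | 1 1⟩
  P = {1,7}:  v_{1} + v_{7} = v_{4} + v_{5} + v_{9}  so sig = ⟨2 | 1 1 1⟩
  P = {5,8,10}:  v_{5} + v_{8} + v_{10} = v_{3}  so sig = ⟨3 | 1⟩
  P = {3,4,9}:  v_{3} + v_{4} + v_{9} = v_{1} + v_{8}  so sig = ⟨3 | 1 1⟩
  P = {4,5,6,9}:  v_{4} + v_{5} + v_{6} + v_{9} = 0  so sig = ⟨4 | 0⟩
  P = {4,5,9,10}:  v_{4} + v_{5} + v_{9} + v_{10} = v_{1}  so sig = ⟨4 | 1⟩

Sorted signature multiset PRS(X):
{ ⟨2 | 0⟩ ×2,  ⟨2 | 1⟩,  ⟨2 | 1 1⟩ ×2,  ⟨2 | 1 1 1⟩,  ⟨3 | 1⟩,  ⟨3 | 1 1⟩,  ⟨4 | 0⟩,  ⟨4 | 1⟩ }
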